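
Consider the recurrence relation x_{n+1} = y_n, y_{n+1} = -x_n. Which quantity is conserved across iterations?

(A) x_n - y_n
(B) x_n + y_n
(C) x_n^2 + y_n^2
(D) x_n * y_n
C

For the recurrence x_{n+1} = y_n, y_{n+1} = -x_n:

x_{n+1}^2 + y_{n+1}^2 = y_n^2 + (-x_n)^2 = x_n^2 + y_n^2
The sum of squares is conserved (like energy in a harmonic oscillator).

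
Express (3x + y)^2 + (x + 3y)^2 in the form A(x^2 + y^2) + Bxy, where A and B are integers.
10(x^2 + y^2) + 12xy

Expanding: (3x + y)^2 = 9x^2 + 6xy + y^2
(x + 3y)^2 = x^2 + 6xy + 9y^2
Sum = (9+1)(x^2+y^2) + 12xy = 10(x^2 + y^2) + 12xy
This is symmetric in x and y.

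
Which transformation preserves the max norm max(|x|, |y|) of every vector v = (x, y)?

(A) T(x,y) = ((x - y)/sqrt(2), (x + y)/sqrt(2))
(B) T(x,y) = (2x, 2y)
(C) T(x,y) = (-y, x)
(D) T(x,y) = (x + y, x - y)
C

A transformation preserves a norm if ||T(v)|| = ||v|| for every v; a single vector where the norm changes rules an option out.

(A) T(x,y) = ((x - y)/sqrt(2), (x + y)/sqrt(2)): v = (1, 0) has norm max(|1|, |0|) = 1, but T(v) = (sqrt(2)/2, sqrt(2)/2) has norm sqrt(2)/2 -- not preserved.
(B) T(x,y) = (2x, 2y): v = (1, 0) has norm max(|1|, |0|) = 1, but T(v) = (2, 0) has norm 2 -- not preserved.
(C) T(x,y) = (-y, x): preserves the norm -- it only permutes the coordinates and/or flips signs, which leaves max(|x|, |y|) unchanged.
(D) T(x,y) = (x + y, x - y): v = (1, 1) has norm max(|1|, |1|) = 1, but T(v) = (2, 0) has norm 2 -- not preserved.

Therefore the answer is (C).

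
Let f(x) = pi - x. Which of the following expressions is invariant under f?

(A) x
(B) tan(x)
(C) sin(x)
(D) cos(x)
C

For f(x) = pi - x:
sin(pi - x) = sin(x), so sine is invariant under this transformation.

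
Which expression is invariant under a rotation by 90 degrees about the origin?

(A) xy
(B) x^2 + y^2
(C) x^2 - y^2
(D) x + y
B

A rotation by 90 degrees sends (x, y) to (-y, x).
Substitute the transformed coordinates into each option and compare with the original:
(A) xy  ->  (-y)(x) = -xy   [differs from xy: not invariant]
(B) x^2 + y^2  ->  (-y)^2 + (x)^2 = x^2 + y^2   [equals x^2 + y^2: invariant]
(C) x^2 - y^2  ->  (-y)^2 - (x)^2 = -x^2 + y^2   [differs from x^2 - y^2: not invariant]
(D) x + y  ->  (-y) + (x) = x - y   [differs from x + y: not invariant]

Only option (B), x^2 + y^2, is unchanged by the transformation.
Geometrically, x^2 + y^2 is the squared distance from the origin, which every rotation about the origin preserves.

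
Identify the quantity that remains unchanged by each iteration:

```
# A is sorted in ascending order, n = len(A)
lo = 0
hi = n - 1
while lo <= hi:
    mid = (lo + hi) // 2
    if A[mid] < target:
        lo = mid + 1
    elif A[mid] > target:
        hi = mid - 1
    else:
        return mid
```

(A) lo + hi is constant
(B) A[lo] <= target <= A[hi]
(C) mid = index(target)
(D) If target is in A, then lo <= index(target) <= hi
D

A loop invariant must hold before the first iteration and be re-established by every execution of the body.

(D) If target is in A, then lo <= index(target) <= hi: Before the loop [lo, hi] = [0, n-1] covers every index. When A[mid] < target, sortedness puts target strictly to the right of mid, so setting lo = mid + 1 keeps index(target) in [lo, hi]; symmetrically for hi = mid - 1. Hence 'if target is in A then lo <= index(target) <= hi' holds after every iteration, and when lo > hi it proves target is absent.

The other options fail:
(A) lo + hi is constant: each iteration moves exactly one of lo, hi, so lo + hi changes (e.g. 0 + (n-1) becomes (mid+1) + (n-1)).
(B) A[lo] <= target <= A[hi]: fails when target is not in A (e.g. target < A[0] already violates it before the loop), so it is not maintained in general.
(C) mid = index(target): mid is just the current probe; it equals index(target) only on the iteration that returns.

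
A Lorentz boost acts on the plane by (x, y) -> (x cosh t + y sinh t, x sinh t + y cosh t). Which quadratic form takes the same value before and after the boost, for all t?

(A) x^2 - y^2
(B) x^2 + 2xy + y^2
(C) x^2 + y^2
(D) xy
A

Write x' = x cosh t + y sinh t, y' = x sinh t + y cosh t and substitute into each option:
(A) x^2 - y^2: (x cosh t + y sinh t)^2 - (x sinh t + y cosh t)^2 = x^2(cosh^2 t - sinh^2 t) + 2xy(cosh t sinh t - sinh t cosh t) + y^2(sinh^2 t - cosh^2 t) = x^2 - y^2   [invariant, using cosh^2 t - sinh^2 t = 1]
(B) x^2 + 2xy + y^2: (x' + y')^2 with x' + y' = (x + y)(cosh t + sinh t) = (x + y)e^t, so it becomes (x + y)^2 e^(2t)   [not invariant for t != 0]
(C) x^2 + y^2: (x cosh t + y sinh t)^2 + (x sinh t + y cosh t)^2 = (x^2 + y^2)(cosh^2 t + sinh^2 t) + 4xy sinh t cosh t = (x^2 + y^2) cosh 2t + 2xy sinh 2t   [not invariant for t != 0]
(D) xy: (x cosh t + y sinh t)(x sinh t + y cosh t) = xy(cosh^2 t + sinh^2 t) + (x^2 + y^2) sinh t cosh t = xy cosh 2t + (x^2 + y^2)(sinh 2t)/2   [not invariant for t != 0]

Only (A) x^2 - y^2 is unchanged; it is the Minkowski form preserved by Lorentz boosts, just as x^2 + y^2 is preserved by ordinary rotations.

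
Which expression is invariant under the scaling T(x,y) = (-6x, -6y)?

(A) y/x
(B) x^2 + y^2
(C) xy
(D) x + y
A

Under the uniform scaling T(x,y) = (-6x, -6y):
Substitute the transformed coordinates into each option and compare with the original:
(A) y/x  ->  (-6y)/(-6x) = y/x   [equals y/x: invariant]
(B) x^2 + y^2  ->  (-6x)^2 + (-6y)^2 = 36x^2 + 36y^2   [differs from x^2 + y^2: not invariant]
(C) xy  ->  (-6x)(-6y) = 36xy   [differs from xy: not invariant]
(D) x + y  ->  (-6x) + (-6y) = -6x - 6y   [differs from x + y: not invariant]

Only option (A), y/x, is unchanged by the transformation.
The common factor -6 cancels in a ratio of coordinates, while sums, products and sums of squares pick up factors of -6 or 36.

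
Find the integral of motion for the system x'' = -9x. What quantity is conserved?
E = (x')^2 + 9x^2

Multiply the equation by x':
x' * x'' = -9x * x'
The left side is d/dt[(x')^2/2] and the right side is d/dt[-9x^2/2], so
d/dt[(x')^2/2 + 9x^2/2] = 0, i.e. (x')^2/2 + 9x^2/2 = constant.
Multiplying by 2, the integral of motion is E = (x')^2 + 9x^2.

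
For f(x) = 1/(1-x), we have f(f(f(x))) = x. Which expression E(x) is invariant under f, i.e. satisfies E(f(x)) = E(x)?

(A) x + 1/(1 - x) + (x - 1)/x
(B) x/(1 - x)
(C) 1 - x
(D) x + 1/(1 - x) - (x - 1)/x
A

Replace x by f(x) = 1/(1 - x) in each option and simplify. As a quick numerical cross-check, also compare E(4) with E(f(4)) = E(-1/3).

(A) x + 1/(1 - x) + (x - 1)/x  ->  (1/(1 - x)) + 1/(1 - (1/(1 - x))) + ((1/(1 - x)) - 1)/(1/(1 - x)), which simplifies back to x + 1/(1 - x) + (x - 1)/x; check: E(4) = 53/12, E(-1/3) = 53/12.   [invariant]
(B) x/(1 - x)  ->  (1/(1 - x))/(1 - (1/(1 - x))) = -1/x; check: E(4) = -4/3 but E(-1/3) = -1/4.   [not invariant]
(C) 1 - x  ->  1 - (1/(1 - x)) = x/(x - 1); check: E(4) = -3 but E(-1/3) = 4/3.   [not invariant]
(D) x + 1/(1 - x) - (x - 1)/x  ->  (1/(1 - x)) + 1/(1 - (1/(1 - x))) - ((1/(1 - x)) - 1)/(1/(1 - x)) = (x^2(1 - x) - x + (x - 1)^2)/(x(x - 1)); check: E(4) = 35/12 but E(-1/3) = -43/12.   [not invariant]

Only (A) is unchanged. Indeed f(f(x)) = 1/(1 - 1/(1-x)) = (1-x)/(-x) = (x-1)/x, so E(x) = x + f(x) + f(f(x)) is the sum over the whole 3-cycle; applying f just permutes the three terms cyclically (x -> f(x) -> f(f(x)) -> x), leaving the sum unchanged.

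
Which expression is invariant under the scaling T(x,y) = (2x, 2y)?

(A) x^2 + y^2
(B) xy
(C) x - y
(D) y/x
D

Under the uniform scaling T(x,y) = (2x, 2y):
Substitute the transformed coordinates into each option and compare with the original:
(A) x^2 + y^2  ->  (2x)^2 + (2y)^2 = 4x^2 + 4y^2   [differs from x^2 + y^2: not invariant]
(B) xy  ->  (2x)(2y) = 4xy   [differs from xy: not invariant]
(C) x - y  ->  (2x) - (2y) = 2x - 2y   [differs from x - y: not invariant]
(D) y/x  ->  (2y)/(2x) = y/x   [equals y/x: invariant]

Only option (D), y/x, is unchanged by the transformation.
The common factor 2 cancels in a ratio of coordinates, while sums, products and sums of squares pick up factors of 2 or 4.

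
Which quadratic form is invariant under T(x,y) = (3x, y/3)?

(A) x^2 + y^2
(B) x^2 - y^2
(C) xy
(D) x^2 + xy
C

T multiplies x by 3 and divides y by 3.
Substitute the transformed coordinates into each option and compare with the original:
(A) x^2 + y^2  ->  (3x)^2 + (y/3)^2 = 9x^2 + y^2/9   [differs from x^2 + y^2: not invariant]
(B) x^2 - y^2  ->  (3x)^2 - (y/3)^2 = 9x^2 - y^2/9   [differs from x^2 - y^2: not invariant]
(C) xy  ->  (3x)(y/3) = xy   [equals xy: invariant]
(D) x^2 + xy  ->  (3x)^2 + (3x)(y/3) = 9x^2 + xy   [differs from x^2 + xy: not invariant]

Only option (C), xy, is unchanged by the transformation.
The factors 3 and 1/3 cancel only in the pure product xy.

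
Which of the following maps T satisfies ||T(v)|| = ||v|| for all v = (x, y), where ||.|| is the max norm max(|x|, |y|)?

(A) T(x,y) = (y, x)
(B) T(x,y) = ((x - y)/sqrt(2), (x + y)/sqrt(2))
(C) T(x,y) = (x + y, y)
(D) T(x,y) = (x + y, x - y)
A

A transformation preserves a norm if ||T(v)|| = ||v|| for every v; a single vector where the norm changes rules an option out.

(A) T(x,y) = (y, x): preserves the norm -- it only permutes the coordinates and/or flips signs, which leaves max(|x|, |y|) unchanged.
(B) T(x,y) = ((x - y)/sqrt(2), (x + y)/sqrt(2)): v = (1, 0) has norm max(|1|, |0|) = 1, but T(v) = (sqrt(2)/2, sqrt(2)/2) has norm sqrt(2)/2 -- not preserved.
(C) T(x,y) = (x + y, y): v = (1, 1) has norm max(|1|, |1|) = 1, but T(v) = (2, 1) has norm 2 -- not preserved.
(D) T(x,y) = (x + y, x - y): v = (1, 1) has norm max(|1|, |1|) = 1, but T(v) = (2, 0) has norm 2 -- not preserved.

Therefore the answer is (A).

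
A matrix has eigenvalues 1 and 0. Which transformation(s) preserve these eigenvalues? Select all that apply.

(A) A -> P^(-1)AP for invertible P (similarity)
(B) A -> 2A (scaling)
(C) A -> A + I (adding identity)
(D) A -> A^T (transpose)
A and D

Eigenvalues are preserved by:
1. Similarity transformations: A -> P^(-1)AP (same characteristic polynomial)
2. Transpose: A^T has the same eigenvalues as A

Eigenvalues are NOT preserved by:
- Adding identity: eigenvalues become 1+1, 0+1
- Scaling: eigenvalues become 2, 0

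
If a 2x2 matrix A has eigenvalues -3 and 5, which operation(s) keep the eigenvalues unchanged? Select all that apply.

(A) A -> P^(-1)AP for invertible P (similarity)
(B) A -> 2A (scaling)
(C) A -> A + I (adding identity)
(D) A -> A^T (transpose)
A and D

Eigenvalues are preserved by:
1. Similarity transformations: A -> P^(-1)AP (same characteristic polynomial)
2. Transpose: A^T has the same eigenvalues as A

Eigenvalues are NOT preserved by:
- Adding identity: eigenvalues become -3+1, 5+1
- Scaling: eigenvalues become -6, 10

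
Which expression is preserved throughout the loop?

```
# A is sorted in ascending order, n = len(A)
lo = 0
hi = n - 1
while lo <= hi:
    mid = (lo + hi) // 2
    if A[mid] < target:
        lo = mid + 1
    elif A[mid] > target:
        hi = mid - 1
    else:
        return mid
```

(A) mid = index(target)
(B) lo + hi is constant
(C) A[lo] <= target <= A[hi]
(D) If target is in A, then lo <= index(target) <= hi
D

A loop invariant must hold before the first iteration and be re-established by every execution of the body.

(D) If target is in A, then lo <= index(target) <= hi: Before the loop [lo, hi] = [0, n-1] covers every index. When A[mid] < target, sortedness puts target strictly to the right of mid, so setting lo = mid + 1 keeps index(target) in [lo, hi]; symmetrically for hi = mid - 1. Hence 'if target is in A then lo <= index(target) <= hi' holds after every iteration, and when lo > hi it proves target is absent.

The other options fail:
(A) mid = index(target): mid is just the current probe; it equals index(target) only on the iteration that returns.
(B) lo + hi is constant: each iteration moves exactly one of lo, hi, so lo + hi changes (e.g. 0 + (n-1) becomes (mid+1) + (n-1)).
(C) A[lo] <= target <= A[hi]: fails when target is not in A (e.g. target < A[0] already violates it before the loop), so it is not maintained in general.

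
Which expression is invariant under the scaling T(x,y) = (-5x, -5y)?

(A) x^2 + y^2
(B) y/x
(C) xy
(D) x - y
B

Under the uniform scaling T(x,y) = (-5x, -5y):
Substitute the transformed coordinates into each option and compare with the original:
(A) x^2 + y^2  ->  (-5x)^2 + (-5y)^2 = 25x^2 + 25y^2   [differs from x^2 + y^2: not invariant]
(B) y/x  ->  (-5y)/(-5x) = y/x   [equals y/x: invariant]
(C) xy  ->  (-5x)(-5y) = 25xy   [differs from xy: not invariant]
(D) x - y  ->  (-5x) - (-5y) = -5x + 5y   [differs from x - y: not invariant]

Only option (B), y/x, is unchanged by the transformation.
The common factor -5 cancels in a ratio of coordinates, while sums, products and sums of squares pick up factors of -5 or 25.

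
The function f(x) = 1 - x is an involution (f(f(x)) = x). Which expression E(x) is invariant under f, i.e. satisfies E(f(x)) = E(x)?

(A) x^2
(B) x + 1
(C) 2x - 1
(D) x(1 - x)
D

Replace x by f(x) = 1 - x in each option and simplify. As a quick numerical cross-check, also compare E(3) with E(f(3)) = E(-2).

(A) x^2  ->  (1 - x)^2 = (x - 1)^2; check: E(3) = 9 but E(-2) = 4.   [not invariant]
(B) x + 1  ->  (1 - x) + 1 = 2 - x; check: E(3) = 4 but E(-2) = -1.   [not invariant]
(C) 2x - 1  ->  2(1 - x) - 1 = 1 - 2x; check: E(3) = 5 but E(-2) = -5.   [not invariant]
(D) x(1 - x)  ->  (1 - x)(1 - (1 - x)), which simplifies back to x(1 - x); check: E(3) = -6, E(-2) = -6.   [invariant]

Only (D) is unchanged. E is symmetric under swapping x with f(x) = 1 - x, which is exactly what an involution does.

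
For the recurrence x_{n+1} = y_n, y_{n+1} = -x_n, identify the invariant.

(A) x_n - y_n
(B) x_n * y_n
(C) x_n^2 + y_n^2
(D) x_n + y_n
C

For the recurrence x_{n+1} = y_n, y_{n+1} = -x_n:

x_{n+1}^2 + y_{n+1}^2 = y_n^2 + (-x_n)^2 = x_n^2 + y_n^2
The sum of squares is conserved (like energy in a harmonic oscillator).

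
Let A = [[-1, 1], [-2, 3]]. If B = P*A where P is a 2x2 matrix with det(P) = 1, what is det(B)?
-1

By the multiplicative property of determinants, det(B) = det(P*A) = det(P) * det(A) = det(A),
so the determinant is invariant under multiplication by any determinant-1 matrix; we just need det(A).

det(A) = (-1)(3) - (1)(-2) = -3 - (-2) = -1

Therefore det(B) = 1 * (-1) = -1.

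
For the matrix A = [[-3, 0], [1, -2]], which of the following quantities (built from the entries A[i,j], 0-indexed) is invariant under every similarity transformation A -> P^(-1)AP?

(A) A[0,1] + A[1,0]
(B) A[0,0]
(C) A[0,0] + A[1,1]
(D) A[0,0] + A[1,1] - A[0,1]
C

A[0,0] + A[1,1] is the trace of A. By the cyclic property of the trace, tr(P^(-1)AP) = tr(APP^(-1)) = tr(A), so it is the same for every matrix similar to A.

The other combinations are not similarity invariants. For example, take P = [[2, 1], [1, 1]] (det P = 1), so P^(-1) = [[1, -1], [-1, 2]] and
B = P^(-1)AP = [[-6, -2], [6, 1]].
Evaluating each option on A and on B:
(A) A[0,1] + A[1,0]: 1 for A, 4 for B -> changes
(B) A[0,0]: -3 for A, -6 for B -> changes
(C) A[0,0] + A[1,1]: -5 for A, -5 for B -> unchanged
(D) A[0,0] + A[1,1] - A[0,1]: -5 for A, -3 for B -> changes

Only (C) A[0,0] + A[1,1] = -5 survives (and it does so for every P, not just this one), so it is the invariant.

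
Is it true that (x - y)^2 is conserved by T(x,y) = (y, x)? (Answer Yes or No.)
Yes

Substitute T(x,y) = (y, x) into the expression and compare with the original.

Original: (x - y)^2
After applying T: ((y) - (x))^2 = x^2 - 2xy + y^2

This is identical to the original (x - y)^2, so the expression is invariant.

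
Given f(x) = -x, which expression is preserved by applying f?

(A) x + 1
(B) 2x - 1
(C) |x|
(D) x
C

For f(x) = -x:
Applying f replaces x by -x. Since |-x| = |x|, the absolute value is unchanged by f, whereas x -> -x, 2x - 1 -> -2x - 1 and x + 1 -> -x + 1 all change.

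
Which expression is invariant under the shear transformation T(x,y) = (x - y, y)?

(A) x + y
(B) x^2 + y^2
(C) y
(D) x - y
C

Under the shear T(x,y) = (x - y, y):
Substitute the transformed coordinates into each option and compare with the original:
(A) x + y  ->  (x - y) + (y) = x   [differs from x + y: not invariant]
(B) x^2 + y^2  ->  (x - y)^2 + (y)^2 = x^2 - 2xy + 2y^2   [differs from x^2 + y^2: not invariant]
(C) y  ->  (y) = y   [equals y: invariant]
(D) x - y  ->  (x - y) - (y) = x - 2y   [differs from x - y: not invariant]

Only option (C), y, is unchanged by the transformation.
A horizontal shear moves points parallel to the x-axis, so the y-coordinate (and any function of y alone) is unchanged.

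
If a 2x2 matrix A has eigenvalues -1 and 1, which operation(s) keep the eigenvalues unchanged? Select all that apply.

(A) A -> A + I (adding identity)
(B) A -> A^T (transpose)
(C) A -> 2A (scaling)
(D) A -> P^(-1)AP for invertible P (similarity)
B and D

Eigenvalues are preserved by:
1. Similarity transformations: A -> P^(-1)AP (same characteristic polynomial)
2. Transpose: A^T has the same eigenvalues as A

Eigenvalues are NOT preserved by:
- Adding identity: eigenvalues become -1+1, 1+1
- Scaling: eigenvalues become -2, 2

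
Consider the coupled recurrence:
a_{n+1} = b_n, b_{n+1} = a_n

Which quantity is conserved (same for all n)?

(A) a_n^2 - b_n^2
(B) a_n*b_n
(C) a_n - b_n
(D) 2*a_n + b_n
B

Replace a_n by a_{n+1} = b_n and b_n by b_{n+1} = a_n in each option and simplify:
(A) a_n^2 - b_n^2  ->  (b_n)^2 - (a_n)^2 = -a_n^2 + b_n^2   [not conserved]
(B) a_n*b_n  ->  (b_n)*(a_n) = a_n*b_n   [conserved]
(C) a_n - b_n  ->  (b_n) - (a_n) = -a_n + b_n   [not conserved]
(D) 2*a_n + b_n  ->  2*(b_n) + (a_n) = a_n + 2*b_n   [not conserved]

Only (B) a_n*b_n returns to itself after one step, so it is the conserved quantity.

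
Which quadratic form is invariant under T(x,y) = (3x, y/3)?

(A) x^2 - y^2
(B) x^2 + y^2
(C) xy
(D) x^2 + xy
C

T multiplies x by 3 and divides y by 3.
Substitute the transformed coordinates into each option and compare with the original:
(A) x^2 - y^2  ->  (3x)^2 - (y/3)^2 = 9x^2 - y^2/9   [differs from x^2 - y^2: not invariant]
(B) x^2 + y^2  ->  (3x)^2 + (y/3)^2 = 9x^2 + y^2/9   [differs from x^2 + y^2: not invariant]
(C) xy  ->  (3x)(y/3) = xy   [equals xy: invariant]
(D) x^2 + xy  ->  (3x)^2 + (3x)(y/3) = 9x^2 + xy   [differs from x^2 + xy: not invariant]

Only option (C), xy, is unchanged by the transformation.
The factors 3 and 1/3 cancel only in the pure product xy.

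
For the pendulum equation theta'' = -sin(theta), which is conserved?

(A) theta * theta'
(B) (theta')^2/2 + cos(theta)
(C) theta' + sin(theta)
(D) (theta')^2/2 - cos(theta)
D

A first integral I satisfies dI/dt = 0 along every solution. Differentiate each option and use the equation of motion:
(A) d/dt[theta * theta'] = (theta')^2 + theta theta'' = (theta')^2 - theta sin(theta), not identically 0
(B) d/dt[(theta')^2/2 + cos(theta)] = theta' theta'' - sin(theta) theta' = -2 theta' sin(theta), not identically 0
(C) d/dt[theta' + sin(theta)] = theta'' + cos(theta) theta' = -sin(theta) + theta' cos(theta), not identically 0
(D) d/dt[(theta')^2/2 - cos(theta)] = theta' theta'' + sin(theta) theta' = theta'(-sin(theta)) + theta' sin(theta) = 0

Only (D) has zero time-derivative. This is the total energy: kinetic (theta')^2/2 plus potential -cos(theta).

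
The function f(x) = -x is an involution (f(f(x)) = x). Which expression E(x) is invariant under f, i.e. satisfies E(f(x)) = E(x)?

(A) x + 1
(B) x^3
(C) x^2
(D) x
C

Replace x by f(x) = -x in each option and simplify. As a quick numerical cross-check, also compare E(4) with E(f(4)) = E(-4).

(A) x + 1  ->  (-x) + 1 = 1 - x; check: E(4) = 5 but E(-4) = -3.   [not invariant]
(B) x^3  ->  (-x)^3 = -x^3; check: E(4) = 64 but E(-4) = -64.   [not invariant]
(C) x^2  ->  (-x)^2, which simplifies back to x^2; check: E(4) = 16, E(-4) = 16.   [invariant]
(D) x  ->  (-x) = -x; check: E(4) = 4 but E(-4) = -4.   [not invariant]

Only (C) is unchanged. E is symmetric under swapping x with f(x) = -x, which is exactly what an involution does.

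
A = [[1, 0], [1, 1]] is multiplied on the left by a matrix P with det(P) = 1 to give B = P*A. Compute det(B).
1

By the multiplicative property of determinants, det(B) = det(P*A) = det(P) * det(A) = det(A),
so the determinant is invariant under multiplication by any determinant-1 matrix; we just need det(A).

det(A) = (1)(1) - (0)(1) = 1 - 0 = 1

Therefore det(B) = 1 * 1 = 1.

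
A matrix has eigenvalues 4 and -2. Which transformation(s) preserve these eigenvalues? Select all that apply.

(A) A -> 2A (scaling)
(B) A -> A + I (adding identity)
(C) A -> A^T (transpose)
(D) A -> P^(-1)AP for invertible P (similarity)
C and D

Eigenvalues are preserved by:
1. Similarity transformations: A -> P^(-1)AP (same characteristic polynomial)
2. Transpose: A^T has the same eigenvalues as A

Eigenvalues are NOT preserved by:
- Adding identity: eigenvalues become 4+1, -2+1
- Scaling: eigenvalues become 8, -4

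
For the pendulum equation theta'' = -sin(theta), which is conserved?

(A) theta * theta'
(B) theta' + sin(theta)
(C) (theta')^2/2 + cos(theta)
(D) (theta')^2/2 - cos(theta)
D

A first integral I satisfies dI/dt = 0 along every solution. Differentiate each option and use the equation of motion:
(A) d/dt[theta * theta'] = (theta')^2 + theta theta'' = (theta')^2 - theta sin(theta), not identically 0
(B) d/dt[theta' + sin(theta)] = theta'' + cos(theta) theta' = -sin(theta) + theta' cos(theta), not identically 0
(C) d/dt[(theta')^2/2 + cos(theta)] = theta' theta'' - sin(theta) theta' = -2 theta' sin(theta), not identically 0
(D) d/dt[(theta')^2/2 - cos(theta)] = theta' theta'' + sin(theta) theta' = theta'(-sin(theta)) + theta' sin(theta) = 0

Only (D) has zero time-derivative. This is the total energy: kinetic (theta')^2/2 plus potential -cos(theta).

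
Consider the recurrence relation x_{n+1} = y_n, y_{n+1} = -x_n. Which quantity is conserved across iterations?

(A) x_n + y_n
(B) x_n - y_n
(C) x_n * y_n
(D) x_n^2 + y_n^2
D

For the recurrence x_{n+1} = y_n, y_{n+1} = -x_n:

x_{n+1}^2 + y_{n+1}^2 = y_n^2 + (-x_n)^2 = x_n^2 + y_n^2
The sum of squares is conserved (like energy in a harmonic oscillator).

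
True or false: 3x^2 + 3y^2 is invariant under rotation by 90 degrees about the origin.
True

Applying rotation by 90 degrees: x' = x*cos(90 degrees) - y*sin(90 degrees) = -y, y' = x*sin(90 degrees) + y*cos(90 degrees) = x

Substituting into 3x^2 + 3y^2:
3(-y)^2 + 3(x)^2
= 3x^2 + 3y^2

This equals the original expression 3x^2 + 3y^2, so it IS invariant.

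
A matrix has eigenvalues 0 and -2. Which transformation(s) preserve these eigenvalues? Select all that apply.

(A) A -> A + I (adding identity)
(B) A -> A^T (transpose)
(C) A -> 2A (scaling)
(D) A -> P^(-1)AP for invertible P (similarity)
B and D

Eigenvalues are preserved by:
1. Similarity transformations: A -> P^(-1)AP (same characteristic polynomial)
2. Transpose: A^T has the same eigenvalues as A

Eigenvalues are NOT preserved by:
- Adding identity: eigenvalues become 0+1, -2+1
- Scaling: eigenvalues become 0, -4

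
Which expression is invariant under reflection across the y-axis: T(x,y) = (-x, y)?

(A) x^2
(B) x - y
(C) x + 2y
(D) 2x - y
A

The map is reflection across the y-axis: T(x,y) = (-x, y).
Substitute the transformed coordinates into each option and compare with the original:
(A) x^2  ->  (-x)^2 = x^2   [equals x^2: invariant]
(B) x - y  ->  (-x) - (y) = -x - y   [differs from x - y: not invariant]
(C) x + 2y  ->  (-x) + 2(y) = -x + 2y   [differs from x + 2y: not invariant]
(D) 2x - y  ->  2(-x) - (y) = -2x - y   [differs from 2x - y: not invariant]

Only option (A), x^2, is unchanged by the transformation.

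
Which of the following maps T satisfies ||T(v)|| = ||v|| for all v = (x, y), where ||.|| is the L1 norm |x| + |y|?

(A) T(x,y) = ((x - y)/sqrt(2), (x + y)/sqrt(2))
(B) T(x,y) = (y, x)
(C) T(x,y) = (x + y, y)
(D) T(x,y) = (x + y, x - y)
B

A transformation preserves a norm if ||T(v)|| = ||v|| for every v; a single vector where the norm changes rules an option out.

(A) T(x,y) = ((x - y)/sqrt(2), (x + y)/sqrt(2)): v = (1, 0) has norm |1| + |0| = 1, but T(v) = (sqrt(2)/2, sqrt(2)/2) has norm sqrt(2) -- not preserved.
(B) T(x,y) = (y, x): preserves the norm -- it only permutes the coordinates and/or flips signs, which leaves |x| + |y| unchanged.
(C) T(x,y) = (x + y, y): v = (0, 1) has norm |0| + |1| = 1, but T(v) = (1, 1) has norm 2 -- not preserved.
(D) T(x,y) = (x + y, x - y): v = (1, 0) has norm |1| + |0| = 1, but T(v) = (1, 1) has norm 2 -- not preserved.

Therefore the answer is (B).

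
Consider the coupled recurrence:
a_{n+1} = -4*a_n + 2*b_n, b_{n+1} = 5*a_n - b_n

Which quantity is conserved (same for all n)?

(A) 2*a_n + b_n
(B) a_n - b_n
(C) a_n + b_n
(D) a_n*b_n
C

Replace a_n by a_{n+1} = -4*a_n + 2*b_n and b_n by b_{n+1} = 5*a_n - b_n in each option and simplify:
(A) 2*a_n + b_n  ->  2*(-4*a_n + 2*b_n) + (5*a_n - b_n) = -3*a_n + 3*b_n   [not conserved]
(B) a_n - b_n  ->  (-4*a_n + 2*b_n) - (5*a_n - b_n) = -9*a_n + 3*b_n   [not conserved]
(C) a_n + b_n  ->  (-4*a_n + 2*b_n) + (5*a_n - b_n) = a_n + b_n   [conserved]
(D) a_n*b_n  ->  (-4*a_n + 2*b_n)*(5*a_n - b_n) = -20*a_n^2 + 14*a_n*b_n - 2*b_n^2   [not conserved]

Only (C) a_n + b_n returns to itself after one step, so it is the conserved quantity.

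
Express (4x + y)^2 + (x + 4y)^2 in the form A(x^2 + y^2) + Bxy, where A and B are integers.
17(x^2 + y^2) + 16xy

Expanding: (4x + y)^2 = 16x^2 + 8xy + y^2
(x + 4y)^2 = x^2 + 8xy + 16y^2
Sum = (16+1)(x^2+y^2) + 16xy = 17(x^2 + y^2) + 16xy
This is symmetric in x and y.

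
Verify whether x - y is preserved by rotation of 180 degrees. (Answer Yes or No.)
No

Applying rotation by 180 degrees: x' = x*cos(180 degrees) - y*sin(180 degrees) = -x, y' = x*sin(180 degrees) + y*cos(180 degrees) = -y

Substituting into x - y:
(-x) - (-y)
= -x + y

This differs from the original expression x - y, so it is NOT invariant.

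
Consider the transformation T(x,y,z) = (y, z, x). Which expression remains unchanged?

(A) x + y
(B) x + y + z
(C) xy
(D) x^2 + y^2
B

Apply T(x,y,z) = (y, z, x) to each option, i.e. replace (x, y, z) by the transformed coordinates.
Substitute the transformed coordinates into each option and compare with the original:
(A) x + y  ->  (y) + (z) = y + z   [differs from x + y: not invariant]
(B) x + y + z  ->  (y) + (z) + (x) = x + y + z   [equals x + y + z: invariant]
(C) xy  ->  (y)(z) = yz   [differs from xy: not invariant]
(D) x^2 + y^2  ->  (y)^2 + (z)^2 = y^2 + z^2   [differs from x^2 + y^2: not invariant]

Only option (B), x + y + z, is unchanged by the transformation.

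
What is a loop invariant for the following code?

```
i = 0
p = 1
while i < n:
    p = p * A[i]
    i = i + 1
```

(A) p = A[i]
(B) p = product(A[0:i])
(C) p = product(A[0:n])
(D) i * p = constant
B

A loop invariant must hold before the first iteration and be re-established by every execution of the body.

(B) p = product(A[0:i]): Initially i = 0 and p = 1 = product of the empty slice A[0:0]. If p = product(A[0:i]) holds at the top of an iteration, the body sets p to product(A[0:i]) * A[i] = product(A[0:i+1]) and then i to i+1, so the property is restored. At exit i = n, giving p = product(A[0:n]).

The other options fail:
(A) p = A[i]: after the first iteration p = A[0] but i = 1; in general p is a product of several elements, not a single one.
(C) p = product(A[0:n]): false before the loop (p = 1, not the full product) -- it only becomes true at exit.
(D) i * p = constant: initially i * p = 0, but after one iteration it is 1 * A[0], which is nonzero in general.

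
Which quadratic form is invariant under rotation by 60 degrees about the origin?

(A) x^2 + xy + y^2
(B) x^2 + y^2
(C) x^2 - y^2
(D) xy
B

Rotation by 60 degrees sends (x, y) to (x/2 - sqrt(3)y/2, sqrt(3)x/2 + y/2).
Substitute the transformed coordinates into each option and compare with the original:
(A) x^2 + xy + y^2  ->  (x/2 - sqrt(3)y/2)^2 + (x/2 - sqrt(3)y/2)(sqrt(3)x/2 + y/2) + (sqrt(3)x/2 + y/2)^2 = sqrt(3)x^2/4 + x^2 - xy/2 - sqrt(3)y^2/4 + y^2   [differs from x^2 + xy + y^2: not invariant]
(B) x^2 + y^2  ->  (x/2 - sqrt(3)y/2)^2 + (sqrt(3)x/2 + y/2)^2 = x^2 + y^2   [equals x^2 + y^2: invariant]
(C) x^2 - y^2  ->  (x/2 - sqrt(3)y/2)^2 - (sqrt(3)x/2 + y/2)^2 = -x^2/2 - sqrt(3)xy + y^2/2   [differs from x^2 - y^2: not invariant]
(D) xy  ->  (x/2 - sqrt(3)y/2)(sqrt(3)x/2 + y/2) = sqrt(3)x^2/4 - xy/2 - sqrt(3)y^2/4   [differs from xy: not invariant]

Only option (B), x^2 + y^2, is unchanged by the transformation.
x^2 + y^2 is the squared distance from the origin, which rotations preserve.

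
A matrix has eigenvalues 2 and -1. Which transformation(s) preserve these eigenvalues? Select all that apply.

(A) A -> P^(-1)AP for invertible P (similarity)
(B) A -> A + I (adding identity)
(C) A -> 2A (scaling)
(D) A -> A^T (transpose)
A and D

Eigenvalues are preserved by:
1. Similarity transformations: A -> P^(-1)AP (same characteristic polynomial)
2. Transpose: A^T has the same eigenvalues as A

Eigenvalues are NOT preserved by:
- Adding identity: eigenvalues become 2+1, -1+1
- Scaling: eigenvalues become 4, -2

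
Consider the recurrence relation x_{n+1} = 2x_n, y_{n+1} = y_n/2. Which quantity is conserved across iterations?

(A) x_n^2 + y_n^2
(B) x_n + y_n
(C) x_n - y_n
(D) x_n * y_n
D

For the recurrence x_{n+1} = 2x_n, y_{n+1} = y_n/2:

x_{n+1} * y_{n+1} = (2x_n) * (y_n/2) = x_n * y_n
The product is conserved.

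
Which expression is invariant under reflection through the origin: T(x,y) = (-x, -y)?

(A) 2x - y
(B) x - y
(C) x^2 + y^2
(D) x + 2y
C

The map is reflection through the origin: T(x,y) = (-x, -y).
Substitute the transformed coordinates into each option and compare with the original:
(A) 2x - y  ->  2(-x) - (-y) = -2x + y   [differs from 2x - y: not invariant]
(B) x - y  ->  (-x) - (-y) = -x + y   [differs from x - y: not invariant]
(C) x^2 + y^2  ->  (-x)^2 + (-y)^2 = x^2 + y^2   [equals x^2 + y^2: invariant]
(D) x + 2y  ->  (-x) + 2(-y) = -x - 2y   [differs from x + 2y: not invariant]

Only option (C), x^2 + y^2, is unchanged by the transformation.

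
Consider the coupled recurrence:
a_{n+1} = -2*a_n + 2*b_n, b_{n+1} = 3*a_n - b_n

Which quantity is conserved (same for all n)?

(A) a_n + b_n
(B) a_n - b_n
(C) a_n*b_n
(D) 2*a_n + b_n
A

Replace a_n by a_{n+1} = -2*a_n + 2*b_n and b_n by b_{n+1} = 3*a_n - b_n in each option and simplify:
(A) a_n + b_n  ->  (-2*a_n + 2*b_n) + (3*a_n - b_n) = a_n + b_n   [conserved]
(B) a_n - b_n  ->  (-2*a_n + 2*b_n) - (3*a_n - b_n) = -5*a_n + 3*b_n   [not conserved]
(C) a_n*b_n  ->  (-2*a_n + 2*b_n)*(3*a_n - b_n) = -6*a_n^2 + 8*a_n*b_n - 2*b_n^2   [not conserved]
(D) 2*a_n + b_n  ->  2*(-2*a_n + 2*b_n) + (3*a_n - b_n) = -a_n + 3*b_n   [not conserved]

Only (A) a_n + b_n returns to itself after one step, so it is the conserved quantity.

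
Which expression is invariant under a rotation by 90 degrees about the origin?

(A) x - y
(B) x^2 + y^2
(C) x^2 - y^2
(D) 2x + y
B

A rotation by 90 degrees sends (x, y) to (-y, x).
Substitute the transformed coordinates into each option and compare with the original:
(A) x - y  ->  (-y) - (x) = -x - y   [differs from x - y: not invariant]
(B) x^2 + y^2  ->  (-y)^2 + (x)^2 = x^2 + y^2   [equals x^2 + y^2: invariant]
(C) x^2 - y^2  ->  (-y)^2 - (x)^2 = -x^2 + y^2   [differs from x^2 - y^2: not invariant]
(D) 2x + y  ->  2(-y) + (x) = x - 2y   [differs from 2x + y: not invariant]

Only option (B), x^2 + y^2, is unchanged by the transformation.
Geometrically, x^2 + y^2 is the squared distance from the origin, which every rotation about the origin preserves.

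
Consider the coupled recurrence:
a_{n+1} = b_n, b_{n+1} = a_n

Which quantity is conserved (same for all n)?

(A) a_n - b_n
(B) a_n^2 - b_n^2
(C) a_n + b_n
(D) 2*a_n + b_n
C

Replace a_n by a_{n+1} = b_n and b_n by b_{n+1} = a_n in each option and simplify:
(A) a_n - b_n  ->  (b_n) - (a_n) = -a_n + b_n   [not conserved]
(B) a_n^2 - b_n^2  ->  (b_n)^2 - (a_n)^2 = -a_n^2 + b_n^2   [not conserved]
(C) a_n + b_n  ->  (b_n) + (a_n) = a_n + b_n   [conserved]
(D) 2*a_n + b_n  ->  2*(b_n) + (a_n) = a_n + 2*b_n   [not conserved]

Only (C) a_n + b_n returns to itself after one step, so it is the conserved quantity.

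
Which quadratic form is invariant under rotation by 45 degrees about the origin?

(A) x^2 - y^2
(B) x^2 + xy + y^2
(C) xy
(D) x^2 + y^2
D

Rotation by 45 degrees sends (x, y) to (sqrt(2)x/2 - sqrt(2)y/2, sqrt(2)x/2 + sqrt(2)y/2).
Substitute the transformed coordinates into each option and compare with the original:
(A) x^2 - y^2  ->  (sqrt(2)x/2 - sqrt(2)y/2)^2 - (sqrt(2)x/2 + sqrt(2)y/2)^2 = -2xy   [differs from x^2 - y^2: not invariant]
(B) x^2 + xy + y^2  ->  (sqrt(2)x/2 - sqrt(2)y/2)^2 + (sqrt(2)x/2 - sqrt(2)y/2)(sqrt(2)x/2 + sqrt(2)y/2) + (sqrt(2)x/2 + sqrt(2)y/2)^2 = 3x^2/2 + y^2/2   [differs from x^2 + xy + y^2: not invariant]
(C) xy  ->  (sqrt(2)x/2 - sqrt(2)y/2)(sqrt(2)x/2 + sqrt(2)y/2) = x^2/2 - y^2/2   [differs from xy: not invariant]
(D) x^2 + y^2  ->  (sqrt(2)x/2 - sqrt(2)y/2)^2 + (sqrt(2)x/2 + sqrt(2)y/2)^2 = x^2 + y^2   [equals x^2 + y^2: invariant]

Only option (D), x^2 + y^2, is unchanged by the transformation.
x^2 + y^2 is the squared distance from the origin, which rotations preserve.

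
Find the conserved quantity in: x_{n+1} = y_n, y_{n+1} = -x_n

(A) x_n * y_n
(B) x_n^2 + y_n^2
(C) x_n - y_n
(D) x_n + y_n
B

For the recurrence x_{n+1} = y_n, y_{n+1} = -x_n:

x_{n+1}^2 + y_{n+1}^2 = y_n^2 + (-x_n)^2 = x_n^2 + y_n^2
The sum of squares is conserved (like energy in a harmonic oscillator).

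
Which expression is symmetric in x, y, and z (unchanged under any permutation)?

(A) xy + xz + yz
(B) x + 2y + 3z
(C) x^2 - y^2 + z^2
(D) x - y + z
A

A symmetric expression is unchanged when the variables are permuted; here the transformation to test is the swap (x, y) -> (y, x).
A symmetric expression must survive every permutation; the single swap x <-> y already eliminates the distractors, and the keyed expression is also unchanged by x <-> z and y <-> z (each variable enters it in exactly the same way).
Substitute the transformed coordinates into each option and compare with the original:
(A) xy + xz + yz  ->  (y)(x) + (y)z + (x)z = xy + xz + yz   [equals xy + xz + yz: invariant]
(B) x + 2y + 3z  ->  (y) + 2(x) + 3z = 2x + y + 3z   [differs from x + 2y + 3z: not invariant]
(C) x^2 - y^2 + z^2  ->  (y)^2 - (x)^2 + z^2 = -x^2 + y^2 + z^2   [differs from x^2 - y^2 + z^2: not invariant]
(D) x - y + z  ->  (y) - (x) + z = -x + y + z   [differs from x - y + z: not invariant]

Only option (A), xy + xz + yz, is unchanged by the transformation.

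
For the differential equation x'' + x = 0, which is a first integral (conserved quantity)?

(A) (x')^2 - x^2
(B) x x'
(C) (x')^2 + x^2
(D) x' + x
C

A first integral I satisfies dI/dt = 0 along every solution. Differentiate each option and use the equation of motion:
(A) d/dt[(x')^2 - x^2] = 2x'x'' - 2x x' = -4x x', not identically 0
(B) d/dt[x x'] = (x')^2 + x x'' = (x')^2 - x^2, not identically 0
(C) d/dt[(x')^2 + x^2] = 2x'x'' + 2x x' = 2x'(-x) + 2x x' = 0
(D) d/dt[x' + x] = x'' + x' = -x + x', not identically 0

Only (C) has zero time-derivative. So the energy-like quantity (x')^2 + x^2 is the first integral.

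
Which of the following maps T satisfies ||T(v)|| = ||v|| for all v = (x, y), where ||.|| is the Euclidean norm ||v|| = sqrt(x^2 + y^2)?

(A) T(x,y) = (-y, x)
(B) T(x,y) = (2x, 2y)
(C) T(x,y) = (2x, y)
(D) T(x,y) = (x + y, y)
A

A transformation preserves a norm if ||T(v)|| = ||v|| for every v; a single vector where the norm changes rules an option out.

(A) T(x,y) = (-y, x): preserves the norm -- it is an orthogonal map (a rotation/reflection), and (-y)^2 + (x)^2 simplifies to x^2 + y^2.
(B) T(x,y) = (2x, 2y): v = (1, 0) has norm sqrt((1)^2 + (0)^2) = 1, but T(v) = (2, 0) has norm 2 -- not preserved.
(C) T(x,y) = (2x, y): v = (1, 0) has norm sqrt((1)^2 + (0)^2) = 1, but T(v) = (2, 0) has norm 2 -- not preserved.
(D) T(x,y) = (x + y, y): v = (0, 1) has norm sqrt((0)^2 + (1)^2) = 1, but T(v) = (1, 1) has norm sqrt(2) -- not preserved.

Therefore the answer is (A).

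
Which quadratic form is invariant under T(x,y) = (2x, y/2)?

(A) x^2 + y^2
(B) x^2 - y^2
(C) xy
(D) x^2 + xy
C

T multiplies x by 2 and divides y by 2.
Substitute the transformed coordinates into each option and compare with the original:
(A) x^2 + y^2  ->  (2x)^2 + (y/2)^2 = 4x^2 + y^2/4   [differs from x^2 + y^2: not invariant]
(B) x^2 - y^2  ->  (2x)^2 - (y/2)^2 = 4x^2 - y^2/4   [differs from x^2 - y^2: not invariant]
(C) xy  ->  (2x)(y/2) = xy   [equals xy: invariant]
(D) x^2 + xy  ->  (2x)^2 + (2x)(y/2) = 4x^2 + xy   [differs from x^2 + xy: not invariant]

Only option (C), xy, is unchanged by the transformation.
The factors 2 and 1/2 cancel only in the pure product xy.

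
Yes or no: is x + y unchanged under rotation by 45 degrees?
No

Applying rotation by 45 degrees: x' = x*cos(45 degrees) - y*sin(45 degrees) = sqrt(2)x/2 - sqrt(2)y/2, y' = x*sin(45 degrees) + y*cos(45 degrees) = sqrt(2)x/2 + sqrt(2)y/2

Substituting into x + y:
(sqrt(2)x/2 - sqrt(2)y/2) + (sqrt(2)x/2 + sqrt(2)y/2)
= sqrt(2)x

This differs from the original expression x + y, so it is NOT invariant.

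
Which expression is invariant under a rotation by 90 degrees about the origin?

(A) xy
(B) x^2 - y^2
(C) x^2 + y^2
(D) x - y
C

A rotation by 90 degrees sends (x, y) to (-y, x).
Substitute the transformed coordinates into each option and compare with the original:
(A) xy  ->  (-y)(x) = -xy   [differs from xy: not invariant]
(B) x^2 - y^2  ->  (-y)^2 - (x)^2 = -x^2 + y^2   [differs from x^2 - y^2: not invariant]
(C) x^2 + y^2  ->  (-y)^2 + (x)^2 = x^2 + y^2   [equals x^2 + y^2: invariant]
(D) x - y  ->  (-y) - (x) = -x - y   [differs from x - y: not invariant]

Only option (C), x^2 + y^2, is unchanged by the transformation.
Geometrically, x^2 + y^2 is the squared distance from the origin, which every rotation about the origin preserves.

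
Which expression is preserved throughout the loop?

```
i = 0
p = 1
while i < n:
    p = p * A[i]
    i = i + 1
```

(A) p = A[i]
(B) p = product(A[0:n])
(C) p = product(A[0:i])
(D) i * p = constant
C

A loop invariant must hold before the first iteration and be re-established by every execution of the body.

(C) p = product(A[0:i]): Initially i = 0 and p = 1 = product of the empty slice A[0:0]. If p = product(A[0:i]) holds at the top of an iteration, the body sets p to product(A[0:i]) * A[i] = product(A[0:i+1]) and then i to i+1, so the property is restored. At exit i = n, giving p = product(A[0:n]).

The other options fail:
(A) p = A[i]: after the first iteration p = A[0] but i = 1; in general p is a product of several elements, not a single one.
(B) p = product(A[0:n]): false before the loop (p = 1, not the full product) -- it only becomes true at exit.
(D) i * p = constant: initially i * p = 0, but after one iteration it is 1 * A[0], which is nonzero in general.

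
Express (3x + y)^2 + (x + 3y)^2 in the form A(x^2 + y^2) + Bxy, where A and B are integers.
10(x^2 + y^2) + 12xy

Expanding: (3x + y)^2 = 9x^2 + 6xy + y^2
(x + 3y)^2 = x^2 + 6xy + 9y^2
Sum = (9+1)(x^2+y^2) + 12xy = 10(x^2 + y^2) + 12xy
This is symmetric in x and y.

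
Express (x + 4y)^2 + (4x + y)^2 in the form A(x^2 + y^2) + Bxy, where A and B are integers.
17(x^2 + y^2) + 16xy

Expanding: (x + 4y)^2 = x^2 + 8xy + 16y^2
(4x + y)^2 = 16x^2 + 8xy + y^2
Sum = (1+16)(x^2+y^2) + 16xy = 17(x^2 + y^2) + 16xy
This is symmetric in x and y.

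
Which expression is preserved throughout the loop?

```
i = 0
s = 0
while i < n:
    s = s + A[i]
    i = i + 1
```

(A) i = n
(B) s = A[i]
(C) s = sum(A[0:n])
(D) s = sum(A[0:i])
D

A loop invariant must hold before the first iteration and be re-established by every execution of the body.

(D) s = sum(A[0:i]): Initially i = 0 and s = 0 = sum of the empty slice A[0:0]. If s = sum(A[0:i]) holds at the top of an iteration, the body sets s to sum(A[0:i]) + A[i] = sum(A[0:i+1]) and then i to i+1, so s = sum(A[0:i]) holds again. At exit i = n, giving s = sum(A[0:n]).

The other options fail:
(A) i = n: false initially (i = 0); it is the exit condition, not an invariant.
(B) s = A[i]: after the first iteration s = A[0] but i = 1, so s = A[i] compares s with the wrong element (and fails in general).
(C) s = sum(A[0:n]): false before the loop (s = 0, not the full sum) -- it only becomes true at exit.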